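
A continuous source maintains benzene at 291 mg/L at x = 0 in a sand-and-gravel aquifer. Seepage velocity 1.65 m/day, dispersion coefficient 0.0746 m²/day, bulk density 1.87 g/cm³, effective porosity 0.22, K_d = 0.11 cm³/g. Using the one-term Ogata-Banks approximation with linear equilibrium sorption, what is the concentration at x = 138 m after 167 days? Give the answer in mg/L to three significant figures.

259 mg/L

Retardation factor R = 1 + ρ_b·K_d/n = 1 + 1.87 × 0.11/0.22 = 1.935.
Sorption retards both mechanisms: v_R = v/R = 0.8527 m/day, D_R = D/R = 0.03855 m²/day.
v_R·t = 0.8527 × 167 = 142.4009 m; 2√(D_R t) = 5.075 m; argument = (138 − 142.4009)/5.075 = -0.8672.
C = C₀ × ½·erfc(-0.8672) = 291 × 0.8900 = 259 mg/L.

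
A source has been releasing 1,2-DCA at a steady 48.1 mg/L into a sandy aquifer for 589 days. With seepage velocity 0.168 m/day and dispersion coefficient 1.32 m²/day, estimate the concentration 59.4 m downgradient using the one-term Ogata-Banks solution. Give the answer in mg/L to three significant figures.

40.5 mg/L

For a continuous step input, C/C₀ ≈ ½·erfc((x−vt)/(2√(Dt))).
vt = 0.168 × 589 = 98.952 m and 2√(Dt) = 2√(1.32 × 589) = 55.77 m.
Argument (x−vt)/(2√(Dt)) = (59.4 − 98.952)/55.77 = -0.7092; ½·erfc(-0.7092) = 0.8421.
C = 48.1 × 0.8421 = 40.5 mg/L.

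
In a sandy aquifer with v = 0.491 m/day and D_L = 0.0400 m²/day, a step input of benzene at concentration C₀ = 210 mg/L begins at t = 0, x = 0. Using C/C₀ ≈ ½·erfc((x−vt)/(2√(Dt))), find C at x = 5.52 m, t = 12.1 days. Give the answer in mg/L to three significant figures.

For a continuous step input, C/C₀ ≈ ½·erfc((x−vt)/(2√(Dt))).
vt = 0.491 × 12.1 = 5.9411 m and 2√(Dt) = 2√(0.0400 × 12.1) = 1.391 m.
Argument (x−vt)/(2√(Dt)) = (5.52 − 5.9411)/1.391 = -0.3027; ½·erfc(-0.3027) = 0.6657.
C = 210 × 0.6657 = 140 mg/L.

140 mg/L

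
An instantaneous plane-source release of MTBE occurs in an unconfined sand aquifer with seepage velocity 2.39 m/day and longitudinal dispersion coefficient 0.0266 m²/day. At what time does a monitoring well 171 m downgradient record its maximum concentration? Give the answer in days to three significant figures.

71.5 days

For the 1D instantaneous-source solution, setting ∂C/∂t = 0 at fixed x gives v²t² + 2Dt − x² = 0, so t = (√(D² + v²x²) − D)/v².
√(D² + v²x²) = √(0.0266² + 2.39² × 171²) = 408.7; v² = 5.7121.
t = (408.7 − 0.0266)/5.7121 = 71.5 days (vs. the pure-advection estimate x/v = 71.5 d).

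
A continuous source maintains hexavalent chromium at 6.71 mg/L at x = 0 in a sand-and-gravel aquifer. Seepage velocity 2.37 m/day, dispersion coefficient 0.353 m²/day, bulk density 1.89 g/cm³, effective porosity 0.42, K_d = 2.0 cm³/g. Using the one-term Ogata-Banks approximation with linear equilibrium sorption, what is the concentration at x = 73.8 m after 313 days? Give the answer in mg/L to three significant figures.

Retardation factor R = 1 + ρ_b·K_d/n = 1 + 1.89 × 2.0/0.42 = 10.00.
Sorption retards both mechanisms: v_R = v/R = 0.2370 m/day, D_R = D/R = 0.03530 m²/day.
v_R·t = 0.2370 × 313 = 74.181 m; 2√(D_R t) = 6.648 m; argument = (73.8 − 74.181)/6.648 = -0.05731.
C = C₀ × ½·erfc(-0.05731) = 6.71 × 0.5323 = 3.57 mg/L.

3.57 mg/L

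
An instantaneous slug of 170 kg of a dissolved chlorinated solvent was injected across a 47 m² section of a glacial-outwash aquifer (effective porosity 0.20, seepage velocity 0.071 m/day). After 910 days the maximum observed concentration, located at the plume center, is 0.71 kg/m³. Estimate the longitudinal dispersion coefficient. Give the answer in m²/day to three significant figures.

0.0567 m²/day

At the plume center C_max = M/(n_e·A·√(4πDt)), so D = M²/(4πt·(n_e·A·C_max)²).
n_e·A·C_max = 0.20 × 47 × 0.71 = 6.674 kg/m.
D = 170²/(4π × 910 × 6.674²) = 0.0567 m²/day.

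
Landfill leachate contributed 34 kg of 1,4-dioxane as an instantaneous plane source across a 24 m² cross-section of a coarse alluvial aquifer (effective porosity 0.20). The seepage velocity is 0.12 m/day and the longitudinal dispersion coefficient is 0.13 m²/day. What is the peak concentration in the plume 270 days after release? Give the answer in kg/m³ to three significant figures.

The peak of an instantaneous 1D plume sits at x = vt; there the Gaussian factor is 1 and C_max = M/(n_e·A·√(4πDt)), where n_e·A is the pore area the mass is dissolved in.
√(4πDt) = √(4π × 0.13 × 270) = 21.00 m, so C_max = 34/(0.20 × 24 × 21.00) = 0.337 kg/m³.

0.337 kg/m³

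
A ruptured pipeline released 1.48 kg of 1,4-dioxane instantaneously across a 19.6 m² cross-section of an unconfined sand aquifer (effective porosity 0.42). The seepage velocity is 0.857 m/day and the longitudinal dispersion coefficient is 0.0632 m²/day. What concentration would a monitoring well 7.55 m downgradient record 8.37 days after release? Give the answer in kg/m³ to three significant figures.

0.0652 kg/m³

For an instantaneous plane source, C(x,t) = M/(n_e·A·√(4πDt)) · exp(−(x−vt)²/(4Dt)), with n_e·A the pore (flow) area.
Plume center vt = 0.857 × 8.37 = 7.17309 m, so the well at 7.55 m is 0.37691 m downgradient of the peak.
√(4πDt) = 2.578 m, giving peak height M/(n_e·A·√(4πDt)) = 1.48/(0.42 × 19.6 × 2.578) = 0.06974 kg/m³.
(x−vt)²/(4Dt) = (0.37691)²/(4 × 0.0632 × 8.37) = 0.06714; exp(−0.06714) = 0.9351.
C = 0.06974 × 0.9351 = 0.0652 kg/m³.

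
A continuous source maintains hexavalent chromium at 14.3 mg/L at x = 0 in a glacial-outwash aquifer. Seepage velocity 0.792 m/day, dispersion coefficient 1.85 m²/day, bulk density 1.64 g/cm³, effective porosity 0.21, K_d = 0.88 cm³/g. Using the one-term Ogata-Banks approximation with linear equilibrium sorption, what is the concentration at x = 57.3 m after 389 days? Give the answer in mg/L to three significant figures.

1.28 mg/L

Retardation factor R = 1 + ρ_b·K_d/n = 1 + 1.64 × 0.88/0.21 = 7.872.
Sorption retards both mechanisms: v_R = v/R = 0.1006 m/day, D_R = D/R = 0.2350 m²/day.
v_R·t = 0.1006 × 389 = 39.1334 m; 2√(D_R t) = 19.12 m; argument = (57.3 − 39.1334)/19.12 = 0.9501.
C = C₀ × ½·erfc(0.9501) = 14.3 × 0.08953 = 1.28 mg/L.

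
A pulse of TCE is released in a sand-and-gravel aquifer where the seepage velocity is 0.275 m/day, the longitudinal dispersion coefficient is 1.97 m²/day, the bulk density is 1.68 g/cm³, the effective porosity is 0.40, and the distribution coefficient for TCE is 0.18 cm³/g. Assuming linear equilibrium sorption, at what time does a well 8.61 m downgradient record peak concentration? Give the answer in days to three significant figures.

25.8 days

Retardation factor R = 1 + ρ_b·K_d/n = 1 + 1.68 × 0.18/0.40 = 1.756.
Sorption retards both mechanisms: v_R = v/R = 0.1566 m/day, D_R = D/R = 1.122 m²/day.
Peak time from v_R²t² + 2D_R t − x² = 0: t = (√(D_R² + v_R²x²) − D_R)/v_R².
√(D_R² + v_R²x²) = √(1.122² + 0.1566² × 8.61²) = 1.754; v_R² = 0.02452.
t = (1.754 − 1.122)/0.02452 = 25.8 days.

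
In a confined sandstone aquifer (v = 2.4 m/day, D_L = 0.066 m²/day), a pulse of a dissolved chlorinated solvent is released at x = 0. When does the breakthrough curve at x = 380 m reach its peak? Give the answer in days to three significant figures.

For the 1D instantaneous-source solution, setting ∂C/∂t = 0 at fixed x gives v²t² + 2Dt − x² = 0, so t = (√(D² + v²x²) − D)/v².
√(D² + v²x²) = √(0.066² + 2.4² × 380²) = 912.0; v² = 5.76.
t = (912.0 − 0.066)/5.76 = 158 days (vs. the pure-advection estimate x/v = 158 d).

158 days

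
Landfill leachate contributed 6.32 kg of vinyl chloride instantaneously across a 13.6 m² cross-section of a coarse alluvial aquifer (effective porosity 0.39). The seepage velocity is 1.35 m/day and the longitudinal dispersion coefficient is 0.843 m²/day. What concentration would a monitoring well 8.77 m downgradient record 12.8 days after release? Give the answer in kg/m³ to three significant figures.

0.0191 kg/m³

For an instantaneous plane source, C(x,t) = M/(n_e·A·√(4πDt)) · exp(−(x−vt)²/(4Dt)), with n_e·A the pore (flow) area.
Plume center vt = 1.35 × 12.8 = 17.28 m, so the well at 8.77 m is 8.51 m upgradient of the peak.
√(4πDt) = 11.64 m, giving peak height M/(n_e·A·√(4πDt)) = 6.32/(0.39 × 13.6 × 11.64) = 0.1024 kg/m³.
(x−vt)²/(4Dt) = (-8.51)²/(4 × 0.843 × 12.8) = 1.678; exp(−1.678) = 0.1867.
C = 0.1024 × 0.1867 = 0.0191 kg/m³.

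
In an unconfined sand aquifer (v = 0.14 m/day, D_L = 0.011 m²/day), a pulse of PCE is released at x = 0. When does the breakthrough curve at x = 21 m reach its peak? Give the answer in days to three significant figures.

For the 1D instantaneous-source solution, setting ∂C/∂t = 0 at fixed x gives v²t² + 2Dt − x² = 0, so t = (√(D² + v²x²) − D)/v².
√(D² + v²x²) = √(0.011² + 0.14² × 21²) = 2.940; v² = 0.0196.
t = (2.940 − 0.011)/0.0196 = 149 days (vs. the pure-advection estimate x/v = 150 d).

149 days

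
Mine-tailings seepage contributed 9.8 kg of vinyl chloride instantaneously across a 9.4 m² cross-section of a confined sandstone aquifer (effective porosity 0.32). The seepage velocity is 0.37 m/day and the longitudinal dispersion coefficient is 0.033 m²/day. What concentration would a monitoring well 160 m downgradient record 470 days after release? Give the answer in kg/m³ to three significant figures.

For an instantaneous plane source, C(x,t) = M/(n_e·A·√(4πDt)) · exp(−(x−vt)²/(4Dt)), with n_e·A the pore (flow) area.
Plume center vt = 0.37 × 470 = 173.9 m, so the well at 160 m is 13.9 m upgradient of the peak.
√(4πDt) = 13.96 m, giving peak height M/(n_e·A·√(4πDt)) = 9.8/(0.32 × 9.4 × 13.96) = 0.2334 kg/m³.
(x−vt)²/(4Dt) = (-13.9)²/(4 × 0.033 × 470) = 3.114; exp(−3.114) = 0.04442.
C = 0.2334 × 0.04442 = 0.0104 kg/m³.

0.0104 kg/m³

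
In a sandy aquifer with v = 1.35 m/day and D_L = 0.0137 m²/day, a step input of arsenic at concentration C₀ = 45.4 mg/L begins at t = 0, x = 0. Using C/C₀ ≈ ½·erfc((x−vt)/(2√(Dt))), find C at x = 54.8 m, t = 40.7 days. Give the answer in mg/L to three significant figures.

For a continuous step input, C/C₀ ≈ ½·erfc((x−vt)/(2√(Dt))).
vt = 1.35 × 40.7 = 54.945 m and 2√(Dt) = 2√(0.0137 × 40.7) = 1.493 m.
Argument (x−vt)/(2√(Dt)) = (54.8 − 54.945)/1.493 = -0.09712; ½·erfc(-0.09712) = 0.5546.
C = 45.4 × 0.5546 = 25.2 mg/L.

25.2 mg/L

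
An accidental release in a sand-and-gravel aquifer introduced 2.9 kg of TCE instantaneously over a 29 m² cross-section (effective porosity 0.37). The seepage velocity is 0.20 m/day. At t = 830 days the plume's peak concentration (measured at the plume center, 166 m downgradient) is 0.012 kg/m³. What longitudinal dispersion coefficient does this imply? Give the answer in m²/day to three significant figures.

At the plume center C_max = M/(n_e·A·√(4πDt)), so D = M²/(4πt·(n_e·A·C_max)²).
n_e·A·C_max = 0.37 × 29 × 0.012 = 0.1288 kg/m.
D = 2.9²/(4π × 830 × 0.1288²) = 0.0486 m²/day.

0.0486 m²/day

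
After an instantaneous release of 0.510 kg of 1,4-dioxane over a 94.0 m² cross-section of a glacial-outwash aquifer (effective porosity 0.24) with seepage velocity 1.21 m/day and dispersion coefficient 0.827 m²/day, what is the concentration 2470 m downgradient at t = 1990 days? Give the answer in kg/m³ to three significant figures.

For an instantaneous plane source, C(x,t) = M/(n_e·A·√(4πDt)) · exp(−(x−vt)²/(4Dt)), with n_e·A the pore (flow) area.
Plume center vt = 1.21 × 1990 = 2407.9 m, so the well at 2470 m is 62.1 m downgradient of the peak.
√(4πDt) = 143.8 m, giving peak height M/(n_e·A·√(4πDt)) = 0.510/(0.24 × 94.0 × 143.8) = 0.0001572 kg/m³.
(x−vt)²/(4Dt) = (62.1)²/(4 × 0.827 × 1990) = 0.5858; exp(−0.5858) = 0.5567.
C = 0.0001572 × 0.5567 = 8.75e-05 kg/m³.

8.75e-05 kg/m³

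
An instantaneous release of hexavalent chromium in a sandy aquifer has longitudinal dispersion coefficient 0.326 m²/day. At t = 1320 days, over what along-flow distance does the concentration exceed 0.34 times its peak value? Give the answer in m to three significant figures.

86.2 m

The plume is Gaussian with σ = √(2Dt) = √(2 × 0.326 × 1320) = 29.34 m.
C/C_peak = exp(−Δx²/(2σ²)) = 0.34 ⇒ Δx = σ·√(−2 ln 0.34) = 29.34 × 1.469 = 43.10 m.
Width = 2Δx = 86.2 m.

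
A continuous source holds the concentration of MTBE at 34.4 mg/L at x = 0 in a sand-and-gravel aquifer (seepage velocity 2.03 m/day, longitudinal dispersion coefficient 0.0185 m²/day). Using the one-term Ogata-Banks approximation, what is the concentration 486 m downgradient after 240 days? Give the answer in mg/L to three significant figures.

For a continuous step input, C/C₀ ≈ ½·erfc((x−vt)/(2√(Dt))).
vt = 2.03 × 240 = 487.2 m and 2√(Dt) = 2√(0.0185 × 240) = 4.214 m.
Argument (x−vt)/(2√(Dt)) = (486 − 487.2)/4.214 = -0.2848; ½·erfc(-0.2848) = 0.6564.
C = 34.4 × 0.6564 = 22.6 mg/L.

22.6 mg/L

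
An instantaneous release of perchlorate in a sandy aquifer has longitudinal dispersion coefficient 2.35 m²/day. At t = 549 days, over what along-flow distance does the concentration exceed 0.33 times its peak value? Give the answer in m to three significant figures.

151 m

The plume is Gaussian with σ = √(2Dt) = √(2 × 2.35 × 549) = 50.80 m.
C/C_peak = exp(−Δx²/(2σ²)) = 0.33 ⇒ Δx = σ·√(−2 ln 0.33) = 50.80 × 1.489 = 75.64 m.
Width = 2Δx = 151 m.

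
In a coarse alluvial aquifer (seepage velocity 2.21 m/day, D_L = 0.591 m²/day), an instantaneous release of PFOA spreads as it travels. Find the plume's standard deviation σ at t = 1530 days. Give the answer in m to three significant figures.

42.5 m

Dispersive spreading gives a Gaussian with σ² = 2Dt; advection only shifts the center.
σ = √(2 × 0.591 × 1530) = 42.5 m.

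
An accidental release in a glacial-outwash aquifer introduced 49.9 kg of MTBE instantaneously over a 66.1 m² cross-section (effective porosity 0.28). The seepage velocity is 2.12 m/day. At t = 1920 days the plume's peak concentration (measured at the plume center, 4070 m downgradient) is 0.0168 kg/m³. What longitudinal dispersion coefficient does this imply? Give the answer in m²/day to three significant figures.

1.07 m²/day

At the plume center C_max = M/(n_e·A·√(4πDt)), so D = M²/(4πt·(n_e·A·C_max)²).
n_e·A·C_max = 0.28 × 66.1 × 0.0168 = 0.3109 kg/m.
D = 49.9²/(4π × 1920 × 0.3109²) = 1.07 m²/day.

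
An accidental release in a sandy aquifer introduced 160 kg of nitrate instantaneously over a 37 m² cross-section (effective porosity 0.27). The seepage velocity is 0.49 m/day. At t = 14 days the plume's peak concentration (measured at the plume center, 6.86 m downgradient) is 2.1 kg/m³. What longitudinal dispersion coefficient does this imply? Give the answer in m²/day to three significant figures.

At the plume center C_max = M/(n_e·A·√(4πDt)), so D = M²/(4πt·(n_e·A·C_max)²).
n_e·A·C_max = 0.27 × 37 × 2.1 = 20.98 kg/m.
D = 160²/(4π × 14 × 20.98²) = 0.331 m²/day.

0.331 m²/day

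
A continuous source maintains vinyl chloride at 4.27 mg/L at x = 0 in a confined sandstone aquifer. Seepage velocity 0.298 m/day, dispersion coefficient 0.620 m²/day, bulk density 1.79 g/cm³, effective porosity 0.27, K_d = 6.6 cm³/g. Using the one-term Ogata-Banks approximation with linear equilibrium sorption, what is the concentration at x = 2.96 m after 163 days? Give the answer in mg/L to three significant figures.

Retardation factor R = 1 + ρ_b·K_d/n = 1 + 1.79 × 6.6/0.27 = 44.76.
Sorption retards both mechanisms: v_R = v/R = 0.006658 m/day, D_R = D/R = 0.01385 m²/day.
v_R·t = 0.006658 × 163 = 1.085254 m; 2√(D_R t) = 3.005 m; argument = (2.96 − 1.085254)/3.005 = 0.6239.
C = C₀ × ½·erfc(0.6239) = 4.27 × 0.1888 = 0.806 mg/L.

0.806 mg/L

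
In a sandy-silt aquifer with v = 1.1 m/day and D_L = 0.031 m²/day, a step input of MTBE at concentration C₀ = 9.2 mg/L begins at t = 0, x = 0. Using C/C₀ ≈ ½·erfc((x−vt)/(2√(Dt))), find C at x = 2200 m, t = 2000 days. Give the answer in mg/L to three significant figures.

4.60 mg/L

For a continuous step input, C/C₀ ≈ ½·erfc((x−vt)/(2√(Dt))).
vt = 1.1 × 2000 = 2200 m and 2√(Dt) = 2√(0.031 × 2000) = 15.75 m.
Argument (x−vt)/(2√(Dt)) = (2200 − 2200)/15.75 = 0; ½·erfc(0) = 0.5000.
C = 9.2 × 0.5000 = 4.60 mg/L.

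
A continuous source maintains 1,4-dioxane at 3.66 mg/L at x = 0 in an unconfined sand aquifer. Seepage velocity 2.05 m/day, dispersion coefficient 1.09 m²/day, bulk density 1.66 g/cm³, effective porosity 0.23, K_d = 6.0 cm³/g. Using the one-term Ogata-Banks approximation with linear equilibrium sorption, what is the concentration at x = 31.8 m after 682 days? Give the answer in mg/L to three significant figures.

Retardation factor R = 1 + ρ_b·K_d/n = 1 + 1.66 × 6.0/0.23 = 44.30.
Sorption retards both mechanisms: v_R = v/R = 0.04628 m/day, D_R = D/R = 0.02460 m²/day.
v_R·t = 0.04628 × 682 = 31.56296 m; 2√(D_R t) = 8.192 m; argument = (31.8 − 31.56296)/8.192 = 0.02894.
C = C₀ × ½·erfc(0.02894) = 3.66 × 0.4837 = 1.77 mg/L.

1.77 mg/L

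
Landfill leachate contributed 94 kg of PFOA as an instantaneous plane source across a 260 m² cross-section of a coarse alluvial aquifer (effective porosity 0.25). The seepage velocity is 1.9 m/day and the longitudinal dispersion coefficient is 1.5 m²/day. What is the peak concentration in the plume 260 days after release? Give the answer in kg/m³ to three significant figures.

The peak of an instantaneous 1D plume sits at x = vt; there the Gaussian factor is 1 and C_max = M/(n_e·A·√(4πDt)), where n_e·A is the pore area the mass is dissolved in.
√(4πDt) = √(4π × 1.5 × 260) = 70.01 m, so C_max = 94/(0.25 × 260 × 70.01) = 0.0207 kg/m³.

0.0207 kg/m³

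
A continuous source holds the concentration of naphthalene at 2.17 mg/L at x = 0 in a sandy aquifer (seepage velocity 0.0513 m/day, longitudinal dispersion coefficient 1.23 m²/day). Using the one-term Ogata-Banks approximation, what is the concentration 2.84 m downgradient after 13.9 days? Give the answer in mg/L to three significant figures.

For a continuous step input, C/C₀ ≈ ½·erfc((x−vt)/(2√(Dt))).
vt = 0.0513 × 13.9 = 0.71307 m and 2√(Dt) = 2√(1.23 × 13.9) = 8.270 m.
Argument (x−vt)/(2√(Dt)) = (2.84 − 0.71307)/8.270 = 0.2572; ½·erfc(0.2572) = 0.3580.
C = 2.17 × 0.3580 = 0.777 mg/L.

0.777 mg/L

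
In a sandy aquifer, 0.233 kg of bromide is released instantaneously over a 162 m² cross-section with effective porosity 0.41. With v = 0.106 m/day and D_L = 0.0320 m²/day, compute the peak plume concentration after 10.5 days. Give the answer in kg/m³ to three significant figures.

0.00171 kg/m³

The peak of an instantaneous 1D plume sits at x = vt; there the Gaussian factor is 1 and C_max = M/(n_e·A·√(4πDt)), where n_e·A is the pore area the mass is dissolved in.
√(4πDt) = √(4π × 0.0320 × 10.5) = 2.055 m, so C_max = 0.233/(0.41 × 162 × 2.055) = 0.00171 kg/m³.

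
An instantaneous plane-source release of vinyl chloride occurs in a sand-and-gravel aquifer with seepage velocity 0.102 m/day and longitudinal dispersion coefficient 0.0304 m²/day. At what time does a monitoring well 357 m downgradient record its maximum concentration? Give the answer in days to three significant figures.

For the 1D instantaneous-source solution, setting ∂C/∂t = 0 at fixed x gives v²t² + 2Dt − x² = 0, so t = (√(D² + v²x²) − D)/v².
√(D² + v²x²) = √(0.0304² + 0.102² × 357²) = 36.41; v² = 0.010404.
t = (36.41 − 0.0304)/0.010404 = 3500 days (vs. the pure-advection estimate x/v = 3500 d).

3500 days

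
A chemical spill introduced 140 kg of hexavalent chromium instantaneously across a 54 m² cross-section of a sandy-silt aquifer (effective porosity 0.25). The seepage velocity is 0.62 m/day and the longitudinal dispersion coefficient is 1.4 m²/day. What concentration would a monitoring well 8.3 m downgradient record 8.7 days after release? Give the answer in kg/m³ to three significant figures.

0.705 kg/m³

For an instantaneous plane source, C(x,t) = M/(n_e·A·√(4πDt)) · exp(−(x−vt)²/(4Dt)), with n_e·A the pore (flow) area.
Plume center vt = 0.62 × 8.7 = 5.394 m, so the well at 8.3 m is 2.906 m downgradient of the peak.
√(4πDt) = 12.37 m, giving peak height M/(n_e·A·√(4πDt)) = 140/(0.25 × 54 × 12.37) = 0.8383 kg/m³.
(x−vt)²/(4Dt) = (2.906)²/(4 × 1.4 × 8.7) = 0.1733; exp(−0.1733) = 0.8409.
C = 0.8383 × 0.8409 = 0.705 kg/m³.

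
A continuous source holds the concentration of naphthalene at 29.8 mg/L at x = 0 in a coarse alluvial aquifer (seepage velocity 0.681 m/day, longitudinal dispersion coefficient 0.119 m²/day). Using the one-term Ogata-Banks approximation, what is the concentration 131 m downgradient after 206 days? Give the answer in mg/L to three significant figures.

For a continuous step input, C/C₀ ≈ ½·erfc((x−vt)/(2√(Dt))).
vt = 0.681 × 206 = 140.286 m and 2√(Dt) = 2√(0.119 × 206) = 9.902 m.
Argument (x−vt)/(2√(Dt)) = (131 − 140.286)/9.902 = -0.9378; ½·erfc(-0.9378) = 0.9076.
C = 29.8 × 0.9076 = 27.0 mg/L.

27.0 mg/L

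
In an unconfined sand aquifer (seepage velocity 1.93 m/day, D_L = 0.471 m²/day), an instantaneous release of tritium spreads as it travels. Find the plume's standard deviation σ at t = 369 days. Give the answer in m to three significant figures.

18.6 m

Dispersive spreading gives a Gaussian with σ² = 2Dt; advection only shifts the center.
σ = √(2 × 0.471 × 369) = 18.6 m.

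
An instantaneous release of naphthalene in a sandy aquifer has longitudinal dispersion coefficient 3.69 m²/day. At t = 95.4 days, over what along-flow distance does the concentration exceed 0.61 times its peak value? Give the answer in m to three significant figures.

52.8 m

The plume is Gaussian with σ = √(2Dt) = √(2 × 3.69 × 95.4) = 26.53 m.
C/C_peak = exp(−Δx²/(2σ²)) = 0.61 ⇒ Δx = σ·√(−2 ln 0.61) = 26.53 × 0.9943 = 26.38 m.
Width = 2Δx = 52.8 m.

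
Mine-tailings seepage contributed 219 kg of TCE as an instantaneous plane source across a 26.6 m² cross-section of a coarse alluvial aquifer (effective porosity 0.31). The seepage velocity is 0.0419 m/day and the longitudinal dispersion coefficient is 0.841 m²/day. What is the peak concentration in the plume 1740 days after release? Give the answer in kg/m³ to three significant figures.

0.196 kg/m³

The peak of an instantaneous 1D plume sits at x = vt; there the Gaussian factor is 1 and C_max = M/(n_e·A·√(4πDt)), where n_e·A is the pore area the mass is dissolved in.
√(4πDt) = √(4π × 0.841 × 1740) = 135.6 m, so C_max = 219/(0.31 × 26.6 × 135.6) = 0.196 kg/m³.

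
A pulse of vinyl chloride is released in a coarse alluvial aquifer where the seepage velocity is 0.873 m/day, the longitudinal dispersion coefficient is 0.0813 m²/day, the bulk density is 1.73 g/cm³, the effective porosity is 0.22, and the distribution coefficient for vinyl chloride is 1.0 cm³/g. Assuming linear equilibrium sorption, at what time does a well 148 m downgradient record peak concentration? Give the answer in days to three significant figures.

Retardation factor R = 1 + ρ_b·K_d/n = 1 + 1.73 × 1.0/0.22 = 8.864.
Sorption retards both mechanisms: v_R = v/R = 0.09849 m/day, D_R = D/R = 0.009172 m²/day.
Peak time from v_R²t² + 2D_R t − x² = 0: t = (√(D_R² + v_R²x²) − D_R)/v_R².
√(D_R² + v_R²x²) = √(0.009172² + 0.09849² × 148²) = 14.58; v_R² = 0.009700.
t = (14.58 − 0.009172)/0.009700 = 1500 days.

1500 days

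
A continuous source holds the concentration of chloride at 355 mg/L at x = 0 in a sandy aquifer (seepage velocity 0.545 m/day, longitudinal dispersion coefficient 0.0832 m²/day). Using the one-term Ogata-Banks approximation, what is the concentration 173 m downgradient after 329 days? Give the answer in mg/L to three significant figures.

285 mg/L

For a continuous step input, C/C₀ ≈ ½·erfc((x−vt)/(2√(Dt))).
vt = 0.545 × 329 = 179.305 m and 2√(Dt) = 2√(0.0832 × 329) = 10.46 m.
Argument (x−vt)/(2√(Dt)) = (173 − 179.305)/10.46 = -0.6028; ½·erfc(-0.6028) = 0.8030.
C = 355 × 0.8030 = 285 mg/L.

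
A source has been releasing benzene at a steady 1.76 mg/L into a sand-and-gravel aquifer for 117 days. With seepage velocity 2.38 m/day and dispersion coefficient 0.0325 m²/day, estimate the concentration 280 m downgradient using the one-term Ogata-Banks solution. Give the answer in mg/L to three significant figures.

For a continuous step input, C/C₀ ≈ ½·erfc((x−vt)/(2√(Dt))).
vt = 2.38 × 117 = 278.46 m and 2√(Dt) = 2√(0.0325 × 117) = 3.900 m.
Argument (x−vt)/(2√(Dt)) = (280 − 278.46)/3.900 = 0.3949; ½·erfc(0.3949) = 0.2883.
C = 1.76 × 0.2883 = 0.507 mg/L.

0.507 mg/L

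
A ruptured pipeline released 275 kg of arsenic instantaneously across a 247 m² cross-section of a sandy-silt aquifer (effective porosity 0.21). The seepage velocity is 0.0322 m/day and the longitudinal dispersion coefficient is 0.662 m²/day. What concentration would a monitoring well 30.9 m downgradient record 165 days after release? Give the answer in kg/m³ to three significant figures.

0.0320 kg/m³

For an instantaneous plane source, C(x,t) = M/(n_e·A·√(4πDt)) · exp(−(x−vt)²/(4Dt)), with n_e·A the pore (flow) area.
Plume center vt = 0.0322 × 165 = 5.313 m, so the well at 30.9 m is 25.587 m downgradient of the peak.
√(4πDt) = 37.05 m, giving peak height M/(n_e·A·√(4πDt)) = 275/(0.21 × 247 × 37.05) = 0.1431 kg/m³.
(x−vt)²/(4Dt) = (25.587)²/(4 × 0.662 × 165) = 1.498; exp(−1.498) = 0.2236.
C = 0.1431 × 0.2236 = 0.0320 kg/m³.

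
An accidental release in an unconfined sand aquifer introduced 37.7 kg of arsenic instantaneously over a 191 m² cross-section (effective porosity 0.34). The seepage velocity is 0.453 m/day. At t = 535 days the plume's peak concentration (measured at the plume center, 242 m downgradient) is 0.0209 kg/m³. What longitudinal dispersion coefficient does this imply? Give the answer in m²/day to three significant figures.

At the plume center C_max = M/(n_e·A·√(4πDt)), so D = M²/(4πt·(n_e·A·C_max)²).
n_e·A·C_max = 0.34 × 191 × 0.0209 = 1.357 kg/m.
D = 37.7²/(4π × 535 × 1.357²) = 0.115 m²/day.

0.115 m²/day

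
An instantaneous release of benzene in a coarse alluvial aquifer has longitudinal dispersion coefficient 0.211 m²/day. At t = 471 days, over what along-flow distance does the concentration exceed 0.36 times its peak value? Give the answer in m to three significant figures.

40.3 m

The plume is Gaussian with σ = √(2Dt) = √(2 × 0.211 × 471) = 14.10 m.
C/C_peak = exp(−Δx²/(2σ²)) = 0.36 ⇒ Δx = σ·√(−2 ln 0.36) = 14.10 × 1.429 = 20.15 m.
Width = 2Δx = 40.3 m.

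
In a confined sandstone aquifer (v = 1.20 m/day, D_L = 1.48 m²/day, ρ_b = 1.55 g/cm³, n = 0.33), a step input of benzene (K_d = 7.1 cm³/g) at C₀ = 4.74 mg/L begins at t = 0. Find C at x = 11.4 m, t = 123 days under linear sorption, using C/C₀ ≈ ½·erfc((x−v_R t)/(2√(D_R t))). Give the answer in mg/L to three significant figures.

0.0690 mg/L

Retardation factor R = 1 + ρ_b·K_d/n = 1 + 1.55 × 7.1/0.33 = 34.35.
Sorption retards both mechanisms: v_R = v/R = 0.03493 m/day, D_R = D/R = 0.04309 m²/day.
v_R·t = 0.03493 × 123 = 4.29639 m; 2√(D_R t) = 4.604 m; argument = (11.4 − 4.29639)/4.604 = 1.543.
C = C₀ × ½·erfc(1.543) = 4.74 × 0.01455 = 0.0690 mg/L.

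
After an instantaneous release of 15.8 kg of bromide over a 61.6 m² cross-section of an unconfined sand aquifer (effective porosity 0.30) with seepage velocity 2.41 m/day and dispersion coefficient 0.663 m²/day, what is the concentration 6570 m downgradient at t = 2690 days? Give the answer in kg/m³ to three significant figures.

For an instantaneous plane source, C(x,t) = M/(n_e·A·√(4πDt)) · exp(−(x−vt)²/(4Dt)), with n_e·A the pore (flow) area.
Plume center vt = 2.41 × 2690 = 6482.9 m, so the well at 6570 m is 87.1 m downgradient of the peak.
√(4πDt) = 149.7 m, giving peak height M/(n_e·A·√(4πDt)) = 15.8/(0.30 × 61.6 × 149.7) = 0.005711 kg/m³.
(x−vt)²/(4Dt) = (87.1)²/(4 × 0.663 × 2690) = 1.063; exp(−1.063) = 0.3454.
C = 0.005711 × 0.3454 = 0.00197 kg/m³.

0.00197 kg/m³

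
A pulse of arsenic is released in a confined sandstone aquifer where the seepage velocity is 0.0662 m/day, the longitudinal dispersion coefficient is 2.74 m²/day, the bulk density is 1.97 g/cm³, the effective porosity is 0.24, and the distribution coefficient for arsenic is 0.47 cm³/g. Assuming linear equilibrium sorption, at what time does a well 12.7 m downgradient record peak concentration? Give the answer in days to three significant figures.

Retardation factor R = 1 + ρ_b·K_d/n = 1 + 1.97 × 0.47/0.24 = 4.858.
Sorption retards both mechanisms: v_R = v/R = 0.01363 m/day, D_R = D/R = 0.5640 m²/day.
Peak time from v_R²t² + 2D_R t − x² = 0: t = (√(D_R² + v_R²x²) − D_R)/v_R².
√(D_R² + v_R²x²) = √(0.5640² + 0.01363² × 12.7²) = 0.5900; v_R² = 0.0001858.
t = (0.5900 − 0.5640)/0.0001858 = 140 days.

140 days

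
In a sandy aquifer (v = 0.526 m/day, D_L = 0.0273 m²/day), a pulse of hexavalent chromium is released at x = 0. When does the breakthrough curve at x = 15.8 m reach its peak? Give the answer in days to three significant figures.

For the 1D instantaneous-source solution, setting ∂C/∂t = 0 at fixed x gives v²t² + 2Dt − x² = 0, so t = (√(D² + v²x²) − D)/v².
√(D² + v²x²) = √(0.0273² + 0.526² × 15.8²) = 8.311; v² = 0.276676.
t = (8.311 − 0.0273)/0.276676 = 29.9 days (vs. the pure-advection estimate x/v = 30.0 d).

29.9 days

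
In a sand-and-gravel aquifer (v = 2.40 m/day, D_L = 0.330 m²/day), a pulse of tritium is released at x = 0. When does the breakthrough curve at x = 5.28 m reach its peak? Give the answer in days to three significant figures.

For the 1D instantaneous-source solution, setting ∂C/∂t = 0 at fixed x gives v²t² + 2Dt − x² = 0, so t = (√(D² + v²x²) − D)/v².
√(D² + v²x²) = √(0.330² + 2.40² × 5.28²) = 12.68; v² = 5.76.
t = (12.68 − 0.330)/5.76 = 2.14 days (vs. the pure-advection estimate x/v = 2.20 d).

2.14 days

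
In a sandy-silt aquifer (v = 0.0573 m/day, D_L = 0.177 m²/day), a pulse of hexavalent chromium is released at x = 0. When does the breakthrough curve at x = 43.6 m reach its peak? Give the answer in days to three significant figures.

709 days

For the 1D instantaneous-source solution, setting ∂C/∂t = 0 at fixed x gives v²t² + 2Dt − x² = 0, so t = (√(D² + v²x²) − D)/v².
√(D² + v²x²) = √(0.177² + 0.0573² × 43.6²) = 2.505; v² = 0.00328329.
t = (2.505 − 0.177)/0.00328329 = 709 days (vs. the pure-advection estimate x/v = 761 d).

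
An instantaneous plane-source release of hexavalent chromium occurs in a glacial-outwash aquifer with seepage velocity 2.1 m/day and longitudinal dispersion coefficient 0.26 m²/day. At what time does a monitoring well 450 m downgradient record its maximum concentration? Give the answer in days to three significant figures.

For the 1D instantaneous-source solution, setting ∂C/∂t = 0 at fixed x gives v²t² + 2Dt − x² = 0, so t = (√(D² + v²x²) − D)/v².
√(D² + v²x²) = √(0.26² + 2.1² × 450²) = 945.0; v² = 4.41.
t = (945.0 − 0.26)/4.41 = 214 days (vs. the pure-advection estimate x/v = 214 d).

214 days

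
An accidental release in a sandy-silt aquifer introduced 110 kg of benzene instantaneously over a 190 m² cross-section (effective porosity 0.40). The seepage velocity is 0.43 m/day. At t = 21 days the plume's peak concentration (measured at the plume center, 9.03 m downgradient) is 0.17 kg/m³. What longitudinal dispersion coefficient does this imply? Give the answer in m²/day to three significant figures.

0.275 m²/day

At the plume center C_max = M/(n_e·A·√(4πDt)), so D = M²/(4πt·(n_e·A·C_max)²).
n_e·A·C_max = 0.40 × 190 × 0.17 = 12.92 kg/m.
D = 110²/(4π × 21 × 12.92²) = 0.275 m²/day.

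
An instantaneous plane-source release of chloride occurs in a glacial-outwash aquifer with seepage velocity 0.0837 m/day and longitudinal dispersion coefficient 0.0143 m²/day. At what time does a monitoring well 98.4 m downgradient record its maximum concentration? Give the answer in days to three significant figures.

1170 days

For the 1D instantaneous-source solution, setting ∂C/∂t = 0 at fixed x gives v²t² + 2Dt − x² = 0, so t = (√(D² + v²x²) − D)/v².
√(D² + v²x²) = √(0.0143² + 0.0837² × 98.4²) = 8.236; v² = 0.00700569.
t = (8.236 − 0.0143)/0.00700569 = 1170 days (vs. the pure-advection estimate x/v = 1180 d).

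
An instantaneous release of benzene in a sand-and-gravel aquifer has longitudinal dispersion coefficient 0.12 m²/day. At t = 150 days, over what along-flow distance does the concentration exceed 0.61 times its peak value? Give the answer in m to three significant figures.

The plume is Gaussian with σ = √(2Dt) = √(2 × 0.12 × 150) = 6.000 m.
C/C_peak = exp(−Δx²/(2σ²)) = 0.61 ⇒ Δx = σ·√(−2 ln 0.61) = 6.000 × 0.9943 = 5.966 m.
Width = 2Δx = 11.9 m.

11.9 m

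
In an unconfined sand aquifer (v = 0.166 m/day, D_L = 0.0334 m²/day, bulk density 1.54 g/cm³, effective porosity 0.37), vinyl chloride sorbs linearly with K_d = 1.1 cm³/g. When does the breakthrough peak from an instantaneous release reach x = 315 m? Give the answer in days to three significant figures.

10600 days

Retardation factor R = 1 + ρ_b·K_d/n = 1 + 1.54 × 1.1/0.37 = 5.578.
Sorption retards both mechanisms: v_R = v/R = 0.02976 m/day, D_R = D/R = 0.005988 m²/day.
Peak time from v_R²t² + 2D_R t − x² = 0: t = (√(D_R² + v_R²x²) − D_R)/v_R².
√(D_R² + v_R²x²) = √(0.005988² + 0.02976² × 315²) = 9.374; v_R² = 0.0008857.
t = (9.374 − 0.005988)/0.0008857 = 10600 days.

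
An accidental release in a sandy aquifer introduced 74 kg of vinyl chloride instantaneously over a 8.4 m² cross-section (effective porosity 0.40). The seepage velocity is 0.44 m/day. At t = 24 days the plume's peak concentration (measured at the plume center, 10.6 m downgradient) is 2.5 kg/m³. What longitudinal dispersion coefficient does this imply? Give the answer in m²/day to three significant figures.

0.257 m²/day

At the plume center C_max = M/(n_e·A·√(4πDt)), so D = M²/(4πt·(n_e·A·C_max)²).
n_e·A·C_max = 0.40 × 8.4 × 2.5 = 8.400 kg/m.
D = 74²/(4π × 24 × 8.400²) = 0.257 m²/day.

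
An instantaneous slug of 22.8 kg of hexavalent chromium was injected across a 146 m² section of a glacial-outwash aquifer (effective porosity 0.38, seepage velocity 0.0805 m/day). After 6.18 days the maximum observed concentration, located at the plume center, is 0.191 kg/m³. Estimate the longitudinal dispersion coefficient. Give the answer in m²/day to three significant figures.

0.0596 m²/day

At the plume center C_max = M/(n_e·A·√(4πDt)), so D = M²/(4πt·(n_e·A·C_max)²).
n_e·A·C_max = 0.38 × 146 × 0.191 = 10.60 kg/m.
D = 22.8²/(4π × 6.18 × 10.60²) = 0.0596 m²/day.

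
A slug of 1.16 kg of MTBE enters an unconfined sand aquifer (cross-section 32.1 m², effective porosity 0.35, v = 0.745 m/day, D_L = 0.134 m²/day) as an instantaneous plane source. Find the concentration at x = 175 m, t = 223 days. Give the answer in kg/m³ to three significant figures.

0.00276 kg/m³

For an instantaneous plane source, C(x,t) = M/(n_e·A·√(4πDt)) · exp(−(x−vt)²/(4Dt)), with n_e·A the pore (flow) area.
Plume center vt = 0.745 × 223 = 166.135 m, so the well at 175 m is 8.865 m downgradient of the peak.
√(4πDt) = 19.38 m, giving peak height M/(n_e·A·√(4πDt)) = 1.16/(0.35 × 32.1 × 19.38) = 0.005328 kg/m³.
(x−vt)²/(4Dt) = (8.865)²/(4 × 0.134 × 223) = 0.6575; exp(−0.6575) = 0.5181.
C = 0.005328 × 0.5181 = 0.00276 kg/m³.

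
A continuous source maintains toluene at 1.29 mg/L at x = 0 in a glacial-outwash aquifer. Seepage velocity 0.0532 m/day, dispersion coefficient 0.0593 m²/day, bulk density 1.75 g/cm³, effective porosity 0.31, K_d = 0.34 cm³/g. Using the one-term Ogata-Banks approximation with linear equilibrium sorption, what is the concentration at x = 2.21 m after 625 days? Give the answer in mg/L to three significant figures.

1.25 mg/L

Retardation factor R = 1 + ρ_b·K_d/n = 1 + 1.75 × 0.34/0.31 = 2.919.
Sorption retards both mechanisms: v_R = v/R = 0.01823 m/day, D_R = D/R = 0.02032 m²/day.
v_R·t = 0.01823 × 625 = 11.39375 m; 2√(D_R t) = 7.127 m; argument = (2.21 − 11.39375)/7.127 = -1.289.
C = C₀ × ½·erfc(-1.289) = 1.29 × 0.9658 = 1.25 mg/L.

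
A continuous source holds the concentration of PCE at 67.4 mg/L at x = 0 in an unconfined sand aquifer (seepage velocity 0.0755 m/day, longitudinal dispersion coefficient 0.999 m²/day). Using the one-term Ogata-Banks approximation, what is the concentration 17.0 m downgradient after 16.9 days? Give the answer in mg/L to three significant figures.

0.230 mg/L

For a continuous step input, C/C₀ ≈ ½·erfc((x−vt)/(2√(Dt))).
vt = 0.0755 × 16.9 = 1.27595 m and 2√(Dt) = 2√(0.999 × 16.9) = 8.218 m.
Argument (x−vt)/(2√(Dt)) = (17.0 − 1.27595)/8.218 = 1.913; ½·erfc(1.913) = 0.003411.
C = 67.4 × 0.003411 = 0.230 mg/L.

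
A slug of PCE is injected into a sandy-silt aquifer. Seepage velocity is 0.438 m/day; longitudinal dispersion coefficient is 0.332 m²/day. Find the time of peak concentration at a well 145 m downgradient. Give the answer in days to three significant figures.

329 days

For the 1D instantaneous-source solution, setting ∂C/∂t = 0 at fixed x gives v²t² + 2Dt − x² = 0, so t = (√(D² + v²x²) − D)/v².
√(D² + v²x²) = √(0.332² + 0.438² × 145²) = 63.51; v² = 0.191844.
t = (63.51 − 0.332)/0.191844 = 329 days (vs. the pure-advection estimate x/v = 331 d).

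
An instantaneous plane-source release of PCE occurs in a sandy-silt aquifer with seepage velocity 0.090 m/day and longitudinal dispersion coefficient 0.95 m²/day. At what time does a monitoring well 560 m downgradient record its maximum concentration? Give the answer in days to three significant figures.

For the 1D instantaneous-source solution, setting ∂C/∂t = 0 at fixed x gives v²t² + 2Dt − x² = 0, so t = (√(D² + v²x²) − D)/v².
√(D² + v²x²) = √(0.95² + 0.090² × 560²) = 50.41; v² = 0.0081.
t = (50.41 − 0.95)/0.0081 = 6110 days (vs. the pure-advection estimate x/v = 6220 d).

6110 days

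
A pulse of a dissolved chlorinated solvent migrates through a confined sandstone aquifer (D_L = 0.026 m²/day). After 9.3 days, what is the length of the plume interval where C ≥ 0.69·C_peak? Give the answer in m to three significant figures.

The plume is Gaussian with σ = √(2Dt) = √(2 × 0.026 × 9.3) = 0.6954 m.
C/C_peak = exp(−Δx²/(2σ²)) = 0.69 ⇒ Δx = σ·√(−2 ln 0.69) = 0.6954 × 0.8615 = 0.5991 m.
Width = 2Δx = 1.20 m.

1.20 m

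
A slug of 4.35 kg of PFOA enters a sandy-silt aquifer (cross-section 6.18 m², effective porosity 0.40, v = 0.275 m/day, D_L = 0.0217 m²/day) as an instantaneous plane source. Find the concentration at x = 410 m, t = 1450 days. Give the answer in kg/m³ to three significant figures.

0.0324 kg/m³

For an instantaneous plane source, C(x,t) = M/(n_e·A·√(4πDt)) · exp(−(x−vt)²/(4Dt)), with n_e·A the pore (flow) area.
Plume center vt = 0.275 × 1450 = 398.75 m, so the well at 410 m is 11.25 m downgradient of the peak.
√(4πDt) = 19.88 m, giving peak height M/(n_e·A·√(4πDt)) = 4.35/(0.40 × 6.18 × 19.88) = 0.08852 kg/m³.
(x−vt)²/(4Dt) = (11.25)²/(4 × 0.0217 × 1450) = 1.006; exp(−1.006) = 0.3657.
C = 0.08852 × 0.3657 = 0.0324 kg/m³.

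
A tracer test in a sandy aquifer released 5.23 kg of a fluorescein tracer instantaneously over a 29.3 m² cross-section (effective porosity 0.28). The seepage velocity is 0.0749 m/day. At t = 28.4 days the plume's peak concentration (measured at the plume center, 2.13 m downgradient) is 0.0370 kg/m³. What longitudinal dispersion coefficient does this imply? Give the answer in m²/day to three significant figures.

At the plume center C_max = M/(n_e·A·√(4πDt)), so D = M²/(4πt·(n_e·A·C_max)²).
n_e·A·C_max = 0.28 × 29.3 × 0.0370 = 0.3035 kg/m.
D = 5.23²/(4π × 28.4 × 0.3035²) = 0.832 m²/day.

0.832 m²/day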